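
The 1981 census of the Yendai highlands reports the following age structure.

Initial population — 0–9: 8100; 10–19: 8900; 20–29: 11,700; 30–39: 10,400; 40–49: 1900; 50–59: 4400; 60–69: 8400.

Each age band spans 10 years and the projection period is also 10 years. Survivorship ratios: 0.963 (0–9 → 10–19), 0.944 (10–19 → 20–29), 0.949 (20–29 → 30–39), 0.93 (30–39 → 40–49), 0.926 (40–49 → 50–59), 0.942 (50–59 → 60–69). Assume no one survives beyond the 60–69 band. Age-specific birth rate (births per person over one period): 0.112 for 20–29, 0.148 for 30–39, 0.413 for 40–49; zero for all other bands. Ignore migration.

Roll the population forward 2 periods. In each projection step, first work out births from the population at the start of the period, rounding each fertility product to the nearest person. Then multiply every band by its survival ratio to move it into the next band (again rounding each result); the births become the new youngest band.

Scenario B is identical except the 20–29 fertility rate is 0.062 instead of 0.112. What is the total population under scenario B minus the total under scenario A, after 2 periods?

-984

Let band 1 be 0–9 through band 7 = 60–69.
After projecting period 1:
Births: 11700 × 0.112 = 1310, 10400 × 0.148 = 1539, 1900 × 0.413 = 785 ⇒ total 3634
Band 2: 8100 × 0.963 = 7800
Band 3: 8900 × 0.944 = 8402
Band 4: 11700 × 0.949 = 11103
Band 5: 10400 × 0.93 = 9672
Band 6: 1900 × 0.926 = 1759
Band 7: 4400 × 0.942 = 4145
→ [3634, 7800, 8402, 11103, 9672, 1759, 4145]
After projecting period 2:
Births: 8402 × 0.112 = 941, 11103 × 0.148 = 1643, 9672 × 0.413 = 3995 ⇒ total 6579
Band 2: 3634 × 0.963 = 3500
Band 3: 7800 × 0.944 = 7363
Band 4: 8402 × 0.949 = 7973
Band 5: 11103 × 0.93 = 10326
Band 6: 9672 × 0.926 = 8956
Band 7: 1759 × 0.942 = 1657
→ [6579, 3500, 7363, 7973, 10326, 8956, 1657]
Scenario A total after 2 periods: 46354
Scenario B projection —
After projecting period 1:
Births: 11700 × 0.062 = 725, 10400 × 0.148 = 1539, 1900 × 0.413 = 785 ⇒ total 3049
Band 2: 8100 × 0.963 = 7800
Band 3: 8900 × 0.944 = 8402
Band 4: 11700 × 0.949 = 11103
Band 5: 10400 × 0.93 = 9672
Band 6: 1900 × 0.926 = 1759
Band 7: 4400 × 0.942 = 4145
→ [3049, 7800, 8402, 11103, 9672, 1759, 4145]
After projecting period 2:
Births: 8402 × 0.062 = 521, 11103 × 0.148 = 1643, 9672 × 0.413 = 3995 ⇒ total 6159
Band 2: 3049 × 0.963 = 2936
Band 3: 7800 × 0.944 = 7363
Band 4: 8402 × 0.949 = 7973
Band 5: 11103 × 0.93 = 10326
Band 6: 9672 × 0.926 = 8956
Band 7: 1759 × 0.942 = 1657
→ [6159, 2936, 7363, 7973, 10326, 8956, 1657]
Scenario B total after 2 periods: 45370
Difference B − A = 45370 − 46354 = -984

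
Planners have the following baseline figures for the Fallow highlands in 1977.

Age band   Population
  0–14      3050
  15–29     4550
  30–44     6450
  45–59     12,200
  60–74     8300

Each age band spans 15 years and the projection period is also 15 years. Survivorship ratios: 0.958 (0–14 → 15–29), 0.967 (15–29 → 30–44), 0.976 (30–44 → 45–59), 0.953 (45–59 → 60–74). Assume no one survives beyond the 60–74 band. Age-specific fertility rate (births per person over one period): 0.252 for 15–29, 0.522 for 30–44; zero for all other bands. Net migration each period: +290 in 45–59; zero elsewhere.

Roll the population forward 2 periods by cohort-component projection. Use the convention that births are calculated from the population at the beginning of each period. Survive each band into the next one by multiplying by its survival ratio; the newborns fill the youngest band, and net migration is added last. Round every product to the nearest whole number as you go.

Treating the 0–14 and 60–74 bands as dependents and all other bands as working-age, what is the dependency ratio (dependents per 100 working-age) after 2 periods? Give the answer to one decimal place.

Call the groups 1 to 5, youngest first.
[period 1]
Births: 4550 * 0.252 = 1147, 6450 * 0.522 = 3367 → total 4514
Group 2: 3050 * 0.958 = 2922
Group 3: 4550 * 0.967 = 4400
Group 4: 6450 * 0.976 = 6295
Group 5: 12200 * 0.953 = 11627
Net migration: Group 4 + 290 → 6585
End of period: [4514, 2922, 4400, 6585, 11627]
[period 2]
Births: 2922 * 0.252 = 736, 4400 * 0.522 = 2297 → total 3033
Group 2: 4514 * 0.958 = 4324
Group 3: 2922 * 0.967 = 2826
Group 4: 4400 * 0.976 = 4294
Group 5: 6585 * 0.953 = 6276
Net migration: Group 4 + 290 → 4584
End of period: [3033, 4324, 2826, 4584, 6276]
Dependents (band 0–14 + band 60–74) = 3033 + 6276 = 9309; working-age = 11734; ratio = 9309/11734 × 100 = 79.3

79.3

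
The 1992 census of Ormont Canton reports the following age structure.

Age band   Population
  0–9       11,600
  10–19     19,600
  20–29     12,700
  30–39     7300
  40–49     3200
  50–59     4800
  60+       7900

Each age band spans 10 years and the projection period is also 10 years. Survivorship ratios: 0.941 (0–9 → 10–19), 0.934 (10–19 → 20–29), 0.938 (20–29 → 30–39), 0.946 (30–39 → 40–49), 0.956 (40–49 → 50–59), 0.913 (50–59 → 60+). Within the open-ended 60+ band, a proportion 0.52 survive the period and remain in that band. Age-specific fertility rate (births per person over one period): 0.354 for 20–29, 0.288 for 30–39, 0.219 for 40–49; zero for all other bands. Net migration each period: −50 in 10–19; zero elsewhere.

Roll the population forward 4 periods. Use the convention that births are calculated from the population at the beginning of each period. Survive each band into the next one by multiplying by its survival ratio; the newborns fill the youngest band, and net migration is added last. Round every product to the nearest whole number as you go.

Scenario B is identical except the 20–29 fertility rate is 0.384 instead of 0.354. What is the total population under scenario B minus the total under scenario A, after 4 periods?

Numbering the groups 1..7 from youngest to oldest:
Period 1.
Births: 12700 × 0.354 = 4496  |  7300 × 0.288 = 2102  |  3200 × 0.219 = 701 — total 7299
Group 2: 11600 × 0.941 = 10916
Group 3: 19600 × 0.934 = 18306
Group 4: 12700 × 0.938 = 11913
Group 5: 7300 × 0.946 = 6906
Group 6: 3200 × 0.956 = 3059
Group 7: 4800 × 0.913 + 7900 × 0.52 = 4382 + 4108 = 8490
Net migration: Group 2 − 50 → 10866
Population now: 0–9=7299, 10–19=10866, 20–29=18306, 30–39=11913, 40–49=6906, 50–59=3059, 60+=8490
Period 2.
Births: 18306 × 0.354 = 6480  |  11913 × 0.288 = 3431  |  6906 × 0.219 = 1512 — total 11423
Group 2: 7299 × 0.941 = 6868
Group 3: 10866 × 0.934 = 10149
Group 4: 18306 × 0.938 = 17171
Group 5: 11913 × 0.946 = 11270
Group 6: 6906 × 0.956 = 6602
Group 7: 3059 × 0.913 + 8490 × 0.52 = 2793 + 4415 = 7208
Net migration: Group 2 − 50 → 6818
Population now: 0–9=11423, 10–19=6818, 20–29=10149, 30–39=17171, 40–49=11270, 50–59=6602, 60+=7208
Period 3.
Births: 10149 × 0.354 = 3593  |  17171 × 0.288 = 4945  |  11270 × 0.219 = 2468 — total 11006
Group 2: 11423 × 0.941 = 10749
Group 3: 6818 × 0.934 = 6368
Group 4: 10149 × 0.938 = 9520
Group 5: 17171 × 0.946 = 16244
Group 6: 11270 × 0.956 = 10774
Group 7: 6602 × 0.913 + 7208 × 0.52 = 6028 + 3748 = 9776
Net migration: Group 2 − 50 → 10699
Population now: 0–9=11006, 10–19=10699, 20–29=6368, 30–39=9520, 40–49=16244, 50–59=10774, 60+=9776
Period 4.
Births: 6368 × 0.354 = 2254  |  9520 × 0.288 = 2742  |  16244 × 0.219 = 3557 — total 8553
Group 2: 11006 × 0.941 = 10357
Group 3: 10699 × 0.934 = 9993
Group 4: 6368 × 0.938 = 5973
Group 5: 9520 × 0.946 = 9006
Group 6: 16244 × 0.956 = 15529
Group 7: 10774 × 0.913 + 9776 × 0.52 = 9837 + 5084 = 14921
Net migration: Group 2 − 50 → 10307
Population now: 0–9=8553, 10–19=10307, 20–29=9993, 30–39=5973, 40–49=9006, 50–59=15529, 60+=14921
Scenario A total after 4 periods: 74282
Scenario B projection —
Period 1.
Births: 12700 × 0.384 = 4877  |  7300 × 0.288 = 2102  |  3200 × 0.219 = 701 — total 7680
Group 2: 11600 × 0.941 = 10916
Group 3: 19600 × 0.934 = 18306
Group 4: 12700 × 0.938 = 11913
Group 5: 7300 × 0.946 = 6906
Group 6: 3200 × 0.956 = 3059
Group 7: 4800 × 0.913 + 7900 × 0.52 = 4382 + 4108 = 8490
Net migration: Group 2 − 50 → 10866
Population now: 0–9=7680, 10–19=10866, 20–29=18306, 30–39=11913, 40–49=6906, 50–59=3059, 60+=8490
Period 2.
Births: 18306 × 0.384 = 7030  |  11913 × 0.288 = 3431  |  6906 × 0.219 = 1512 — total 11973
Group 2: 7680 × 0.941 = 7227
Group 3: 10866 × 0.934 = 10149
Group 4: 18306 × 0.938 = 17171
Group 5: 11913 × 0.946 = 11270
Group 6: 6906 × 0.956 = 6602
Group 7: 3059 × 0.913 + 8490 × 0.52 = 2793 + 4415 = 7208
Net migration: Group 2 − 50 → 7177
Population now: 0–9=11973, 10–19=7177, 20–29=10149, 30–39=17171, 40–49=11270, 50–59=6602, 60+=7208
Period 3.
Births: 10149 × 0.384 = 3897  |  17171 × 0.288 = 4945  |  11270 × 0.219 = 2468 — total 11310
Group 2: 11973 × 0.941 = 11267
Group 3: 7177 × 0.934 = 6703
Group 4: 10149 × 0.938 = 9520
Group 5: 17171 × 0.946 = 16244
Group 6: 11270 × 0.956 = 10774
Group 7: 6602 × 0.913 + 7208 × 0.52 = 6028 + 3748 = 9776
Net migration: Group 2 − 50 → 11217
Population now: 0–9=11310, 10–19=11217, 20–29=6703, 30–39=9520, 40–49=16244, 50–59=10774, 60+=9776
Period 4.
Births: 6703 × 0.384 = 2574  |  9520 × 0.288 = 2742  |  16244 × 0.219 = 3557 — total 8873
Group 2: 11310 × 0.941 = 10643
Group 3: 11217 × 0.934 = 10477
Group 4: 6703 × 0.938 = 6287
Group 5: 9520 × 0.946 = 9006
Group 6: 16244 × 0.956 = 15529
Group 7: 10774 × 0.913 + 9776 × 0.52 = 9837 + 5084 = 14921
Net migration: Group 2 − 50 → 10593
Population now: 0–9=8873, 10–19=10593, 20–29=10477, 30–39=6287, 40–49=9006, 50–59=15529, 60+=14921
Scenario B total after 4 periods: 75686
Difference B − A = 75686 − 74282 = 1404

1404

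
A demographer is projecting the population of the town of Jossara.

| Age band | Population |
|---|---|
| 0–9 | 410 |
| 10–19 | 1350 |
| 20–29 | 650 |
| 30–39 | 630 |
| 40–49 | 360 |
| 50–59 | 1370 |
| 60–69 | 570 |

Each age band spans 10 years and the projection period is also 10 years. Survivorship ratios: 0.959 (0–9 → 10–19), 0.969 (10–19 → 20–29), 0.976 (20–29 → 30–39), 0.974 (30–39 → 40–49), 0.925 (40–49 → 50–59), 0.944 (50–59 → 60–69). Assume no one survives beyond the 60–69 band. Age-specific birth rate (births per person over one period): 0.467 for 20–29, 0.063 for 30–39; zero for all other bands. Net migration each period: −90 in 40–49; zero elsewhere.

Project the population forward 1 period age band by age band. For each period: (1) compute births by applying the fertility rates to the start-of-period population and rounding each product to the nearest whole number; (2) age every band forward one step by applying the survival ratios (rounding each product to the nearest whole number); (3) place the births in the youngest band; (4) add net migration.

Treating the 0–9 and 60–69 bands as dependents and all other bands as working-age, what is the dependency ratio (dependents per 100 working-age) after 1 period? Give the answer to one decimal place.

51.3

Numbering the groups 1..7 from youngest to oldest:
[period 1]
Births: 650 × 0.467 = 304 ; 630 × 0.063 = 40 → total 344
Group 2: 410 × 0.959 = 393
Group 3: 1350 × 0.969 = 1308
Group 4: 650 × 0.976 = 634
Group 5: 630 × 0.974 = 614
Group 6: 360 × 0.925 = 333
Group 7: 1370 × 0.944 = 1293
Net migration: Group 5 − 90 → 524
Giving 344 / 393 / 1308 / 634 / 524 / 333 / 1293.
Dependents (band 0–9 + band 60–69) = 344 + 1293 = 1637; working-age = 3192; ratio = 1637/3192 × 100 = 51.3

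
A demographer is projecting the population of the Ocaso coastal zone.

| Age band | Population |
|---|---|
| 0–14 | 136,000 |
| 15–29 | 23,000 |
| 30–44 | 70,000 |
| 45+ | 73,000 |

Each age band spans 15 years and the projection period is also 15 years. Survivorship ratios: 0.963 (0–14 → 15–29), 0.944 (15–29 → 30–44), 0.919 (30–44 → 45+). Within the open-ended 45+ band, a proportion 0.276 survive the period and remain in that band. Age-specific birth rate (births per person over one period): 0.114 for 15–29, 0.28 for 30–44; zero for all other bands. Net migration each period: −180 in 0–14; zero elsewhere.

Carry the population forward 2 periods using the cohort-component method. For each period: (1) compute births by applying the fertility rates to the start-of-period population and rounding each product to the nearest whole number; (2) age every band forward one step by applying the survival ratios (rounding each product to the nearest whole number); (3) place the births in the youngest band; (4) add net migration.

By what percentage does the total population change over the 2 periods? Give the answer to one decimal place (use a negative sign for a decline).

-30.8

After projecting period 1:
Births: 23000 × 0.114 = 2622 ; 70000 × 0.28 = 19600 → total 22222
15–29: 136000 × 0.963 = 130968
30–44: 23000 × 0.944 = 21712
45+: 70000 × 0.919 + 73000 × 0.276 = 64330 + 20148 = 84478
Net migration: 0–14 − 180 → 22042
Population now: 0–14=22042, 15–29=130968, 30–44=21712, 45+=84478
After projecting period 2:
Births: 130968 × 0.114 = 14930 ; 21712 × 0.28 = 6079 → total 21009
15–29: 22042 × 0.963 = 21226
30–44: 130968 × 0.944 = 123634
45+: 21712 × 0.919 + 84478 × 0.276 = 19953 + 23316 = 43269
Net migration: 0–14 − 180 → 20829
Population now: 0–14=20829, 15–29=21226, 30–44=123634, 45+=43269
Total: 302000 → 208958; change = -93042; percentage change = -30.8%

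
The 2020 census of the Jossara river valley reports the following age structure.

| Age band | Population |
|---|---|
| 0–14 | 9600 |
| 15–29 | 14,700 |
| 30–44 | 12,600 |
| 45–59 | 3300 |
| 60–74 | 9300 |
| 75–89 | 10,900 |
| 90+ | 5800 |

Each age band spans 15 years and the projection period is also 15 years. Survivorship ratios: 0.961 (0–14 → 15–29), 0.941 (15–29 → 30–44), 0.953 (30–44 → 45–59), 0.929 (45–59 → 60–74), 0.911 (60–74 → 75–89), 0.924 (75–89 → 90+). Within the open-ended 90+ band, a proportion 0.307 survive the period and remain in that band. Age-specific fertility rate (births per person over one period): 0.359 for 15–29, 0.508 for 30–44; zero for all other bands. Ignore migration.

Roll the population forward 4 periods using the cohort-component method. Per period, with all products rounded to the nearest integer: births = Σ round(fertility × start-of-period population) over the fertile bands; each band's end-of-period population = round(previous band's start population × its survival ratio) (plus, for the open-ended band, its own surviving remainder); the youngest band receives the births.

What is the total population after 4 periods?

After projecting period 1:
Births: 14700 × 0.359 = 5277 ; 12600 × 0.508 = 6401 → total 11678
15–29: 9600 × 0.961 = 9226
30–44: 14700 × 0.941 = 13833
45–59: 12600 × 0.953 = 12008
60–74: 3300 × 0.929 = 3066
75–89: 9300 × 0.911 = 8472
90+: 10900 × 0.924 + 5800 × 0.307 = 10072 + 1781 = 11853
Giving 11678 / 9226 / 13833 / 12008 / 3066 / 8472 / 11853.
After projecting period 2:
Births: 9226 × 0.359 = 3312 ; 13833 × 0.508 = 7027 → total 10339
15–29: 11678 × 0.961 = 11223
30–44: 9226 × 0.941 = 8682
45–59: 13833 × 0.953 = 13183
60–74: 12008 × 0.929 = 11155
75–89: 3066 × 0.911 = 2793
90+: 8472 × 0.924 + 11853 × 0.307 = 7828 + 3639 = 11467
Giving 10339 / 11223 / 8682 / 13183 / 11155 / 2793 / 11467.
After projecting period 3:
Births: 11223 × 0.359 = 4029 ; 8682 × 0.508 = 4410 → total 8439
15–29: 10339 × 0.961 = 9936
30–44: 11223 × 0.941 = 10561
45–59: 8682 × 0.953 = 8274
60–74: 13183 × 0.929 = 12247
75–89: 11155 × 0.911 = 10162
90+: 2793 × 0.924 + 11467 × 0.307 = 2581 + 3520 = 6101
Giving 8439 / 9936 / 10561 / 8274 / 12247 / 10162 / 6101.
After projecting period 4:
Births: 9936 × 0.359 = 3567 ; 10561 × 0.508 = 5365 → total 8932
15–29: 8439 × 0.961 = 8110
30–44: 9936 × 0.941 = 9350
45–59: 10561 × 0.953 = 10065
60–74: 8274 × 0.929 = 7687
75–89: 12247 × 0.911 = 11157
90+: 10162 × 0.924 + 6101 × 0.307 = 9390 + 1873 = 11263
Giving 8932 / 8110 / 9350 / 10065 / 7687 / 11157 / 11263.
Total after period 4: 8932 + 8110 + 9350 + 10065 + 7687 + 11157 + 11263 = 66564

66564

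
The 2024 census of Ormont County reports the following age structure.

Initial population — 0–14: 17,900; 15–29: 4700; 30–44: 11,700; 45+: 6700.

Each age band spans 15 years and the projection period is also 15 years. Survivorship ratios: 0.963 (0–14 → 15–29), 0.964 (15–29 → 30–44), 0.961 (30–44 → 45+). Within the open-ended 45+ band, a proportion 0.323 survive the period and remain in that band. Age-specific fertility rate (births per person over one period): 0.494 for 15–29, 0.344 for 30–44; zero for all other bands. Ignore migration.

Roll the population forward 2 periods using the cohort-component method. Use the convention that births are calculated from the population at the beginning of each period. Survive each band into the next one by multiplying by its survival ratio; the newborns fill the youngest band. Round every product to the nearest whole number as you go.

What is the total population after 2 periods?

41489

Numbering the groups 1..4 from youngest to oldest:
Period 1:
Births: 4700 × 0.494 = 2322  |  11700 × 0.344 = 4025 ⇒ total 6347
Group 2: 17900 × 0.963 = 17238
Group 3: 4700 × 0.964 = 4531
Group 4: 11700 × 0.961 + 6700 × 0.323 = 11244 + 2164 = 13408
End of period: [6347, 17238, 4531, 13408]
Period 2:
Births: 17238 × 0.494 = 8516  |  4531 × 0.344 = 1559 ⇒ total 10075
Group 2: 6347 × 0.963 = 6112
Group 3: 17238 × 0.964 = 16617
Group 4: 4531 × 0.961 + 13408 × 0.323 = 4354 + 4331 = 8685
End of period: [10075, 6112, 16617, 8685]
Total after period 2: 10075 + 6112 + 16617 + 8685 = 41489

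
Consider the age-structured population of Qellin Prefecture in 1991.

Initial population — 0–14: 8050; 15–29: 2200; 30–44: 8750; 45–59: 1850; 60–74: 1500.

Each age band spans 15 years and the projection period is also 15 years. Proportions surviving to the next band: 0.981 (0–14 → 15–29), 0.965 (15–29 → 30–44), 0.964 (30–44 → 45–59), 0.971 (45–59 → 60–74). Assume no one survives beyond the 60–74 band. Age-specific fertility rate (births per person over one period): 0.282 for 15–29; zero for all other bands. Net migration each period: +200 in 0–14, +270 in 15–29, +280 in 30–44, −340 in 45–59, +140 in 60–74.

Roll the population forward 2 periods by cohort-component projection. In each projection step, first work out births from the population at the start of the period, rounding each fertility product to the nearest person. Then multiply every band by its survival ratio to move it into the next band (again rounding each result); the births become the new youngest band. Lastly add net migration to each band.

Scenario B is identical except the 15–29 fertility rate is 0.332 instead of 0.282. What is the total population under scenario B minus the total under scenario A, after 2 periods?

516

After projecting period 1:
Births: 2200 * 0.282 = 620
15–29: 8050 * 0.981 = 7897
30–44: 2200 * 0.965 = 2123
45–59: 8750 * 0.964 = 8435
60–74: 1850 * 0.971 = 1796
Net migration: 0–14 + 200 → 820; 15–29 + 270 → 8167; 30–44 + 280 → 2403; 45–59 − 340 → 8095; 60–74 + 140 → 1936
→ [820, 8167, 2403, 8095, 1936]
After projecting period 2:
Births: 8167 * 0.282 = 2303
15–29: 820 * 0.981 = 804
30–44: 8167 * 0.965 = 7881
45–59: 2403 * 0.964 = 2316
60–74: 8095 * 0.971 = 7860
Net migration: 0–14 + 200 → 2503; 15–29 + 270 → 1074; 30–44 + 280 → 8161; 45–59 − 340 → 1976; 60–74 + 140 → 8000
→ [2503, 1074, 8161, 1976, 8000]
Scenario A total after 2 periods: 21714
Scenario B projection —
After projecting period 1:
Births: 2200 * 0.332 = 730
15–29: 8050 * 0.981 = 7897
30–44: 2200 * 0.965 = 2123
45–59: 8750 * 0.964 = 8435
60–74: 1850 * 0.971 = 1796
Net migration: 0–14 + 200 → 930; 15–29 + 270 → 8167; 30–44 + 280 → 2403; 45–59 − 340 → 8095; 60–74 + 140 → 1936
→ [930, 8167, 2403, 8095, 1936]
After projecting period 2:
Births: 8167 * 0.332 = 2711
15–29: 930 * 0.981 = 912
30–44: 8167 * 0.965 = 7881
45–59: 2403 * 0.964 = 2316
60–74: 8095 * 0.971 = 7860
Net migration: 0–14 + 200 → 2911; 15–29 + 270 → 1182; 30–44 + 280 → 8161; 45–59 − 340 → 1976; 60–74 + 140 → 8000
→ [2911, 1182, 8161, 1976, 8000]
Scenario B total after 2 periods: 22230
Difference B − A = 22230 − 21714 = 516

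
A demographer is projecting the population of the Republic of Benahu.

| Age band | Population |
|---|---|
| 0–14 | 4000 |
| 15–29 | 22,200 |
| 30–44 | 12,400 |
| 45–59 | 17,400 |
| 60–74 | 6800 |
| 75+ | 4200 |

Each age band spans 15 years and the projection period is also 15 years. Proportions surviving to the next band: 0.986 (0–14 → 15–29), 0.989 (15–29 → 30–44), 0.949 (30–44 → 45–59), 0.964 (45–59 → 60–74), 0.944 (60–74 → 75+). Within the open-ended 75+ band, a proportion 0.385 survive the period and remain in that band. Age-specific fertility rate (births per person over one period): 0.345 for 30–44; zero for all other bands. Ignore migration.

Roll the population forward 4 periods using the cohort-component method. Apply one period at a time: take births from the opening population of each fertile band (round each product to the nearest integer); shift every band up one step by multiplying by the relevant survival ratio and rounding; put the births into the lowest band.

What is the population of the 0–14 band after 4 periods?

1439

(Groups numbered youngest = 1 to oldest = 6.)
Period 1:
Births: 12400 × 0.345 = 4278
Group 2: 4000 × 0.986 = 3944
Group 3: 22200 × 0.989 = 21956
Group 4: 12400 × 0.949 = 11768
Group 5: 17400 × 0.964 = 16774
Group 6: 6800 × 0.944 + 4200 × 0.385 = 6419 + 1617 = 8036
→ [4278, 3944, 21956, 11768, 16774, 8036]
Period 2:
Births: 21956 × 0.345 = 7575
Group 2: 4278 × 0.986 = 4218
Group 3: 3944 × 0.989 = 3901
Group 4: 21956 × 0.949 = 20836
Group 5: 11768 × 0.964 = 11344
Group 6: 16774 × 0.944 + 8036 × 0.385 = 15835 + 3094 = 18929
→ [7575, 4218, 3901, 20836, 11344, 18929]
Period 3:
Births: 3901 × 0.345 = 1346
Group 2: 7575 × 0.986 = 7469
Group 3: 4218 × 0.989 = 4172
Group 4: 3901 × 0.949 = 3702
Group 5: 20836 × 0.964 = 20086
Group 6: 11344 × 0.944 + 18929 × 0.385 = 10709 + 7288 = 17997
→ [1346, 7469, 4172, 3702, 20086, 17997]
Period 4:
Births: 4172 × 0.345 = 1439
Group 2: 1346 × 0.986 = 1327
Group 3: 7469 × 0.989 = 7387
Group 4: 4172 × 0.949 = 3959
Group 5: 3702 × 0.964 = 3569
Group 6: 20086 × 0.944 + 17997 × 0.385 = 18961 + 6929 = 25890
→ [1439, 1327, 7387, 3959, 3569, 25890]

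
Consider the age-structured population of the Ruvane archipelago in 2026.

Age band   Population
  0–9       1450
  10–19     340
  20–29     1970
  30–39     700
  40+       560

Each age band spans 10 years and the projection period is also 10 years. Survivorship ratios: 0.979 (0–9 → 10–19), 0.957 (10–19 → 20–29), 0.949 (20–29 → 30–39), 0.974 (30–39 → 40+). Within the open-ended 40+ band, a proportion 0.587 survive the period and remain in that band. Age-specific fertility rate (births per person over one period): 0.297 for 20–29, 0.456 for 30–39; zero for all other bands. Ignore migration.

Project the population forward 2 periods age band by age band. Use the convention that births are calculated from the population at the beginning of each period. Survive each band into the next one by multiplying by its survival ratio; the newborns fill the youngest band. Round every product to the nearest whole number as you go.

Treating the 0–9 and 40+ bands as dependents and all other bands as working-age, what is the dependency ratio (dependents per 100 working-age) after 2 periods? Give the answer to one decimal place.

131.8

(Bands numbered youngest = 1 to oldest = 5.)
— Period 1 —
Births: 1970 × 0.297 = 585, 700 × 0.456 = 319 → 904
Band 2: 1450 × 0.979 = 1420
Band 3: 340 × 0.957 = 325
Band 4: 1970 × 0.949 = 1870
Band 5: 700 × 0.974 + 560 × 0.587 = 682 + 329 = 1011
End of period: [904, 1420, 325, 1870, 1011]
— Period 2 —
Births: 325 × 0.297 = 97, 1870 × 0.456 = 853 → 950
Band 2: 904 × 0.979 = 885
Band 3: 1420 × 0.957 = 1359
Band 4: 325 × 0.949 = 308
Band 5: 1870 × 0.974 + 1011 × 0.587 = 1821 + 593 = 2414
End of period: [950, 885, 1359, 308, 2414]
Dependents (band 0–9 + band 40+) = 950 + 2414 = 3364; working-age = 2552; ratio = 3364/2552 × 100 = 131.8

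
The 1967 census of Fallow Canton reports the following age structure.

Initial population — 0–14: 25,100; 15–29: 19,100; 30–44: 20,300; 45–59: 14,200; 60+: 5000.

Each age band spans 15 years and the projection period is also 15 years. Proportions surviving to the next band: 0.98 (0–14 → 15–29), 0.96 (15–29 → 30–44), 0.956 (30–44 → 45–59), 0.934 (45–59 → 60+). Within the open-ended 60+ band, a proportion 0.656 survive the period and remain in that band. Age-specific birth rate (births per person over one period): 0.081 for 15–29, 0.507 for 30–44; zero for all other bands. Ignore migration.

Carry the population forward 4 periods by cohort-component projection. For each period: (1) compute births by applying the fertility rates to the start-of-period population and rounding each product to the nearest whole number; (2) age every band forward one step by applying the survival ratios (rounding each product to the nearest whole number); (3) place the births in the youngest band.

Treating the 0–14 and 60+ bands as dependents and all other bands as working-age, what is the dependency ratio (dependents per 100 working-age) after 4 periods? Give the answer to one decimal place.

149.9

Period 1:
Births: 19100 * 0.081 = 1547, 20300 * 0.507 = 10292 → total 11839
15–29: 25100 * 0.98 = 24598
30–44: 19100 * 0.96 = 18336
45–59: 20300 * 0.956 = 19407
60+: 14200 * 0.934 + 5000 * 0.656 = 13263 + 3280 = 16543
Population now: 0–14=11839, 15–29=24598, 30–44=18336, 45–59=19407, 60+=16543
Period 2:
Births: 24598 * 0.081 = 1992, 18336 * 0.507 = 9296 → total 11288
15–29: 11839 * 0.98 = 11602
30–44: 24598 * 0.96 = 23614
45–59: 18336 * 0.956 = 17529
60+: 19407 * 0.934 + 16543 * 0.656 = 18126 + 10852 = 28978
Population now: 0–14=11288, 15–29=11602, 30–44=23614, 45–59=17529, 60+=28978
Period 3:
Births: 11602 * 0.081 = 940, 23614 * 0.507 = 11972 → total 12912
15–29: 11288 * 0.98 = 11062
30–44: 11602 * 0.96 = 11138
45–59: 23614 * 0.956 = 22575
60+: 17529 * 0.934 + 28978 * 0.656 = 16372 + 19010 = 35382
Population now: 0–14=12912, 15–29=11062, 30–44=11138, 45–59=22575, 60+=35382
Period 4:
Births: 11062 * 0.081 = 896, 11138 * 0.507 = 5647 → total 6543
15–29: 12912 * 0.98 = 12654
30–44: 11062 * 0.96 = 10620
45–59: 11138 * 0.956 = 10648
60+: 22575 * 0.934 + 35382 * 0.656 = 21085 + 23211 = 44296
Population now: 0–14=6543, 15–29=12654, 30–44=10620, 45–59=10648, 60+=44296
Dependents (band 0–14 + band 60+) = 6543 + 44296 = 50839; working-age = 33922; ratio = 50839/33922 × 100 = 149.9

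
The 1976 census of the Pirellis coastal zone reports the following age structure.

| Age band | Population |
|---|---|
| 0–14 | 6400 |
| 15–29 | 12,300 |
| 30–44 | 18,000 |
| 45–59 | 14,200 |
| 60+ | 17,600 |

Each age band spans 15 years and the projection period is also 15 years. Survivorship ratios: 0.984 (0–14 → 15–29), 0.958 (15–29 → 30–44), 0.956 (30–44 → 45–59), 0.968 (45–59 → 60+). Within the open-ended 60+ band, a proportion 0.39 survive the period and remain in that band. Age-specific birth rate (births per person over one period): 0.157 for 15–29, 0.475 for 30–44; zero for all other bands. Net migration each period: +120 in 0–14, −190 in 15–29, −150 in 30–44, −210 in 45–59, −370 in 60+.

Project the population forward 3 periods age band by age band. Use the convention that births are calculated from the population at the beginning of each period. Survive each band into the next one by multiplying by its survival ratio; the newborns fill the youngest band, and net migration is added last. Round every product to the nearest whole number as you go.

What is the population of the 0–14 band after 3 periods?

(Bands numbered youngest = 1 to oldest = 5.)
After projecting period 1:
Births: 12300 × 0.157 = 1931 ; 18000 × 0.475 = 8550 — total 10481
Band 2: 6400 × 0.984 = 6298
Band 3: 12300 × 0.958 = 11783
Band 4: 18000 × 0.956 = 17208
Band 5: 14200 × 0.968 + 17600 × 0.39 = 13746 + 6864 = 20610
Net migration: Band 1 + 120 → 10601; Band 2 − 190 → 6108; Band 3 − 150 → 11633; Band 4 − 210 → 16998; Band 5 − 370 → 20240
→ [10601, 6108, 11633, 16998, 20240]
After projecting period 2:
Births: 6108 × 0.157 = 959 ; 11633 × 0.475 = 5526 — total 6485
Band 2: 10601 × 0.984 = 10431
Band 3: 6108 × 0.958 = 5851
Band 4: 11633 × 0.956 = 11121
Band 5: 16998 × 0.968 + 20240 × 0.39 = 16454 + 7894 = 24348
Net migration: Band 1 + 120 → 6605; Band 2 − 190 → 10241; Band 3 − 150 → 5701; Band 4 − 210 → 10911; Band 5 − 370 → 23978
→ [6605, 10241, 5701, 10911, 23978]
After projecting period 3:
Births: 10241 × 0.157 = 1608 ; 5701 × 0.475 = 2708 — total 4316
Band 2: 6605 × 0.984 = 6499
Band 3: 10241 × 0.958 = 9811
Band 4: 5701 × 0.956 = 5450
Band 5: 10911 × 0.968 + 23978 × 0.39 = 10562 + 9351 = 19913
Net migration: Band 1 + 120 → 4436; Band 2 − 190 → 6309; Band 3 − 150 → 9661; Band 4 − 210 → 5240; Band 5 − 370 → 19543
→ [4436, 6309, 9661, 5240, 19543]

4436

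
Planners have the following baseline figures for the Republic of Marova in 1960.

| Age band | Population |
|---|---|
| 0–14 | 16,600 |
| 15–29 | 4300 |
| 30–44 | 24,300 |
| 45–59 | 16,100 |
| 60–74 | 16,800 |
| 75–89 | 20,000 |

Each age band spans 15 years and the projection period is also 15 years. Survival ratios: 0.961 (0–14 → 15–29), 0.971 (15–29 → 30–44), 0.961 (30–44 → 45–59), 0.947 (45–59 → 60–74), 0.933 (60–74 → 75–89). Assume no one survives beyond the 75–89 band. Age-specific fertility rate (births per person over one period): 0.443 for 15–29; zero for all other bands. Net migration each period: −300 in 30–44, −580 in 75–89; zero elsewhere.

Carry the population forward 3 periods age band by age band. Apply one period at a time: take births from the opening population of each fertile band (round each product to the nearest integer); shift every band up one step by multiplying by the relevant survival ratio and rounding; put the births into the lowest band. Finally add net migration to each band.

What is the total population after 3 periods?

Call the bands 1 to 6, youngest first.
Period 1:
Births: 4300 × 0.443 = 1905
Band 2: 16600 × 0.961 = 15953
Band 3: 4300 × 0.971 = 4175
Band 4: 24300 × 0.961 = 23352
Band 5: 16100 × 0.947 = 15247
Band 6: 16800 × 0.933 = 15674
Net migration: Band 3 − 300 → 3875; Band 6 − 580 → 15094
→ [1905, 15953, 3875, 23352, 15247, 15094]
Period 2:
Births: 15953 × 0.443 = 7067
Band 2: 1905 × 0.961 = 1831
Band 3: 15953 × 0.971 = 15490
Band 4: 3875 × 0.961 = 3724
Band 5: 23352 × 0.947 = 22114
Band 6: 15247 × 0.933 = 14225
Net migration: Band 3 − 300 → 15190; Band 6 − 580 → 13645
→ [7067, 1831, 15190, 3724, 22114, 13645]
Period 3:
Births: 1831 × 0.443 = 811
Band 2: 7067 × 0.961 = 6791
Band 3: 1831 × 0.971 = 1778
Band 4: 15190 × 0.961 = 14598
Band 5: 3724 × 0.947 = 3527
Band 6: 22114 × 0.933 = 20632
Net migration: Band 3 − 300 → 1478; Band 6 − 580 → 20052
→ [811, 6791, 1478, 14598, 3527, 20052]
Total after period 3: 811 + 6791 + 1478 + 14598 + 3527 + 20052 = 47257

47257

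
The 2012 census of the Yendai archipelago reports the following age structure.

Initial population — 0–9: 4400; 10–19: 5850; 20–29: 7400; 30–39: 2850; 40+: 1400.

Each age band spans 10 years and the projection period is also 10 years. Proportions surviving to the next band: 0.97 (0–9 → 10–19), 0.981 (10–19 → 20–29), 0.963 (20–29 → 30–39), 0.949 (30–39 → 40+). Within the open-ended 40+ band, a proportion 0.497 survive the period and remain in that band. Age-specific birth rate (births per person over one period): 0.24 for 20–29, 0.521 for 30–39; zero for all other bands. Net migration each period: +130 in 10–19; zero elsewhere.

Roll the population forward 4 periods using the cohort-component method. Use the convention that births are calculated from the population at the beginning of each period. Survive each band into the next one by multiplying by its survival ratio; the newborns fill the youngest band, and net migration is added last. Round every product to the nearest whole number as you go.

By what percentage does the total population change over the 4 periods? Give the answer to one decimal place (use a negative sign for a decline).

— Period 1 —
Births: 7400 × 0.24 = 1776  |  2850 × 0.521 = 1485 ⇒ total 3261
10–19: 4400 × 0.97 = 4268
20–29: 5850 × 0.981 = 5739
30–39: 7400 × 0.963 = 7126
40+: 2850 × 0.949 + 1400 × 0.497 = 2705 + 696 = 3401
Net migration: 10–19 + 130 → 4398
End of period: [3261, 4398, 5739, 7126, 3401]
— Period 2 —
Births: 5739 × 0.24 = 1377  |  7126 × 0.521 = 3713 ⇒ total 5090
10–19: 3261 × 0.97 = 3163
20–29: 4398 × 0.981 = 4314
30–39: 5739 × 0.963 = 5527
40+: 7126 × 0.949 + 3401 × 0.497 = 6763 + 1690 = 8453
Net migration: 10–19 + 130 → 3293
End of period: [5090, 3293, 4314, 5527, 8453]
— Period 3 —
Births: 4314 × 0.24 = 1035  |  5527 × 0.521 = 2880 ⇒ total 3915
10–19: 5090 × 0.97 = 4937
20–29: 3293 × 0.981 = 3230
30–39: 4314 × 0.963 = 4154
40+: 5527 × 0.949 + 8453 × 0.497 = 5245 + 4201 = 9446
Net migration: 10–19 + 130 → 5067
End of period: [3915, 5067, 3230, 4154, 9446]
— Period 4 —
Births: 3230 × 0.24 = 775  |  4154 × 0.521 = 2164 ⇒ total 2939
10–19: 3915 × 0.97 = 3798
20–29: 5067 × 0.981 = 4971
30–39: 3230 × 0.963 = 3110
40+: 4154 × 0.949 + 9446 × 0.497 = 3942 + 4695 = 8637
Net migration: 10–19 + 130 → 3928
End of period: [2939, 3928, 4971, 3110, 8637]
Total: 21900 → 23585; change = 1685; percentage change = 7.7%

7.7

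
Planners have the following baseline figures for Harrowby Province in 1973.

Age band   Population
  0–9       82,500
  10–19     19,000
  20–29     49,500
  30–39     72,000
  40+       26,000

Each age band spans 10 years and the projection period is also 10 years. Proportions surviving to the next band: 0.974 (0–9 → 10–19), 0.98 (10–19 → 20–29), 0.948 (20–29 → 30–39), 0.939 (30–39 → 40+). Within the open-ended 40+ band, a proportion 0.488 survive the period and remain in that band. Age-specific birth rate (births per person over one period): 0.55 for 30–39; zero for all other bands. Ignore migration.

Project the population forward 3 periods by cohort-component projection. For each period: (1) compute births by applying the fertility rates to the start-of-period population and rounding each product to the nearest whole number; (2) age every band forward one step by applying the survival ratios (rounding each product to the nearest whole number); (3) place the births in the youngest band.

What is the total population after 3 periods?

204499

Period 1:
Births: 72000 × 0.55 = 39600
10–19: 82500 × 0.974 = 80355
20–29: 19000 × 0.98 = 18620
30–39: 49500 × 0.948 = 46926
40+: 72000 × 0.939 + 26000 × 0.488 = 67608 + 12688 = 80296
End of period: [39600, 80355, 18620, 46926, 80296]
Period 2:
Births: 46926 × 0.55 = 25809
10–19: 39600 × 0.974 = 38570
20–29: 80355 × 0.98 = 78748
30–39: 18620 × 0.948 = 17652
40+: 46926 × 0.939 + 80296 × 0.488 = 44064 + 39184 = 83248
End of period: [25809, 38570, 78748, 17652, 83248]
Period 3:
Births: 17652 × 0.55 = 9709
10–19: 25809 × 0.974 = 25138
20–29: 38570 × 0.98 = 37799
30–39: 78748 × 0.948 = 74653
40+: 17652 × 0.939 + 83248 × 0.488 = 16575 + 40625 = 57200
End of period: [9709, 25138, 37799, 74653, 57200]
Total after period 3: 9709 + 25138 + 37799 + 74653 + 57200 = 204499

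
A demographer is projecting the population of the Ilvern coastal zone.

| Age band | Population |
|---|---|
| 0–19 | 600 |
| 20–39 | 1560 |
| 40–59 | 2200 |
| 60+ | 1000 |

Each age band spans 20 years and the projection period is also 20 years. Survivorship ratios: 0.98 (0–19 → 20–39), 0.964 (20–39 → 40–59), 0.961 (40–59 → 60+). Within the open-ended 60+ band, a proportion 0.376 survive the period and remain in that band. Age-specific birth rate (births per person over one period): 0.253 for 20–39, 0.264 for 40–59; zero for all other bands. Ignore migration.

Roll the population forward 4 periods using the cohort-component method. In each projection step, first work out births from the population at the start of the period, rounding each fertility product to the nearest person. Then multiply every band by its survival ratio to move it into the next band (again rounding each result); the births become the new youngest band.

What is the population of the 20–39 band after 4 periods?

— Period 1 —
Births: 1560 × 0.253 = 395  |  2200 × 0.264 = 581 ⇒ total 976
20–39: 600 × 0.98 = 588
40–59: 1560 × 0.964 = 1504
60+: 2200 × 0.961 + 1000 × 0.376 = 2114 + 376 = 2490
Population now: 0–19=976, 20–39=588, 40–59=1504, 60+=2490
— Period 2 —
Births: 588 × 0.253 = 149  |  1504 × 0.264 = 397 ⇒ total 546
20–39: 976 × 0.98 = 956
40–59: 588 × 0.964 = 567
60+: 1504 × 0.961 + 2490 × 0.376 = 1445 + 936 = 2381
Population now: 0–19=546, 20–39=956, 40–59=567, 60+=2381
— Period 3 —
Births: 956 × 0.253 = 242  |  567 × 0.264 = 150 ⇒ total 392
20–39: 546 × 0.98 = 535
40–59: 956 × 0.964 = 922
60+: 567 × 0.961 + 2381 × 0.376 = 545 + 895 = 1440
Population now: 0–19=392, 20–39=535, 40–59=922, 60+=1440
— Period 4 —
Births: 535 × 0.253 = 135  |  922 × 0.264 = 243 ⇒ total 378
20–39: 392 × 0.98 = 384
40–59: 535 × 0.964 = 516
60+: 922 × 0.961 + 1440 × 0.376 = 886 + 541 = 1427
Population now: 0–19=378, 20–39=384, 40–59=516, 60+=1427

384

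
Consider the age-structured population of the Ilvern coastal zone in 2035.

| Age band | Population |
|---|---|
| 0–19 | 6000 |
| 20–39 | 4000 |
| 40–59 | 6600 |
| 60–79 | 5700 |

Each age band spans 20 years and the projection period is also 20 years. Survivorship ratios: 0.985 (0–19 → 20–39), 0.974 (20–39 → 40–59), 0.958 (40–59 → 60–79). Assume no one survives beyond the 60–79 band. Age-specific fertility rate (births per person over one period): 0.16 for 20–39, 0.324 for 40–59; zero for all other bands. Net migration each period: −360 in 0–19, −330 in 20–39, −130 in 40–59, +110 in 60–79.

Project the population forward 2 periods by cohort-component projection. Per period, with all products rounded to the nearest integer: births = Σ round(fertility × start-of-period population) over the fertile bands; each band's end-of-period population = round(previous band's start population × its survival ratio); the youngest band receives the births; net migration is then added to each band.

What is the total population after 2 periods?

12828

Call the bands 1 to 4, youngest first.
After projecting period 1:
Births: 4000 * 0.16 = 640 ; 6600 * 0.324 = 2138 ⇒ total 2778
Band 2: 6000 * 0.985 = 5910
Band 3: 4000 * 0.974 = 3896
Band 4: 6600 * 0.958 = 6323
Net migration: Band 1 − 360 → 2418; Band 2 − 330 → 5580; Band 3 − 130 → 3766; Band 4 + 110 → 6433
→ [2418, 5580, 3766, 6433]
After projecting period 2:
Births: 5580 * 0.16 = 893 ; 3766 * 0.324 = 1220 ⇒ total 2113
Band 2: 2418 * 0.985 = 2382
Band 3: 5580 * 0.974 = 5435
Band 4: 3766 * 0.958 = 3608
Net migration: Band 1 − 360 → 1753; Band 2 − 330 → 2052; Band 3 − 130 → 5305; Band 4 + 110 → 3718
→ [1753, 2052, 5305, 3718]
Total after period 2: 1753 + 2052 + 5305 + 3718 = 12828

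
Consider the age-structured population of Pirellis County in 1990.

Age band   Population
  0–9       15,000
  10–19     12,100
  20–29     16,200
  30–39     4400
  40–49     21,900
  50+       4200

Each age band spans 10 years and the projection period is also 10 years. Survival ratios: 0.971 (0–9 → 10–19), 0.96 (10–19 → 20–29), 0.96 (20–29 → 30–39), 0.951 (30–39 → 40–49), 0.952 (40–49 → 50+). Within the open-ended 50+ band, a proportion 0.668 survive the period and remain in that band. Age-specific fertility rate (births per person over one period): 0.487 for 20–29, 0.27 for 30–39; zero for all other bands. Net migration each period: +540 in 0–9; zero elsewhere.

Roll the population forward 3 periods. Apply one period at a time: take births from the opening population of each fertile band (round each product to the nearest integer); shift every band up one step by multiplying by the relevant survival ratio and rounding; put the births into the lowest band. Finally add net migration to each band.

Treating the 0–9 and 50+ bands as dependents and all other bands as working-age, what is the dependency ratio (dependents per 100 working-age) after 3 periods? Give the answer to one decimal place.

— Period 1 —
Births: 16200 × 0.487 = 7889, 4400 × 0.27 = 1188 — total 9077
10–19: 15000 × 0.971 = 14565
20–29: 12100 × 0.96 = 11616
30–39: 16200 × 0.96 = 15552
40–49: 4400 × 0.951 = 4184
50+: 21900 × 0.952 + 4200 × 0.668 = 20849 + 2806 = 23655
Net migration: 0–9 + 540 → 9617
Population now: 0–9=9617, 10–19=14565, 20–29=11616, 30–39=15552, 40–49=4184, 50+=23655
— Period 2 —
Births: 11616 × 0.487 = 5657, 15552 × 0.27 = 4199 — total 9856
10–19: 9617 × 0.971 = 9338
20–29: 14565 × 0.96 = 13982
30–39: 11616 × 0.96 = 11151
40–49: 15552 × 0.951 = 14790
50+: 4184 × 0.952 + 23655 × 0.668 = 3983 + 15802 = 19785
Net migration: 0–9 + 540 → 10396
Population now: 0–9=10396, 10–19=9338, 20–29=13982, 30–39=11151, 40–49=14790, 50+=19785
— Period 3 —
Births: 13982 × 0.487 = 6809, 11151 × 0.27 = 3011 — total 9820
10–19: 10396 × 0.971 = 10095
20–29: 9338 × 0.96 = 8964
30–39: 13982 × 0.96 = 13423
40–49: 11151 × 0.951 = 10605
50+: 14790 × 0.952 + 19785 × 0.668 = 14080 + 13216 = 27296
Net migration: 0–9 + 540 → 10360
Population now: 0–9=10360, 10–19=10095, 20–29=8964, 30–39=13423, 40–49=10605, 50+=27296
Dependents (band 0–9 + band 50+) = 10360 + 27296 = 37656; working-age = 43087; ratio = 37656/43087 × 100 = 87.4

87.4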